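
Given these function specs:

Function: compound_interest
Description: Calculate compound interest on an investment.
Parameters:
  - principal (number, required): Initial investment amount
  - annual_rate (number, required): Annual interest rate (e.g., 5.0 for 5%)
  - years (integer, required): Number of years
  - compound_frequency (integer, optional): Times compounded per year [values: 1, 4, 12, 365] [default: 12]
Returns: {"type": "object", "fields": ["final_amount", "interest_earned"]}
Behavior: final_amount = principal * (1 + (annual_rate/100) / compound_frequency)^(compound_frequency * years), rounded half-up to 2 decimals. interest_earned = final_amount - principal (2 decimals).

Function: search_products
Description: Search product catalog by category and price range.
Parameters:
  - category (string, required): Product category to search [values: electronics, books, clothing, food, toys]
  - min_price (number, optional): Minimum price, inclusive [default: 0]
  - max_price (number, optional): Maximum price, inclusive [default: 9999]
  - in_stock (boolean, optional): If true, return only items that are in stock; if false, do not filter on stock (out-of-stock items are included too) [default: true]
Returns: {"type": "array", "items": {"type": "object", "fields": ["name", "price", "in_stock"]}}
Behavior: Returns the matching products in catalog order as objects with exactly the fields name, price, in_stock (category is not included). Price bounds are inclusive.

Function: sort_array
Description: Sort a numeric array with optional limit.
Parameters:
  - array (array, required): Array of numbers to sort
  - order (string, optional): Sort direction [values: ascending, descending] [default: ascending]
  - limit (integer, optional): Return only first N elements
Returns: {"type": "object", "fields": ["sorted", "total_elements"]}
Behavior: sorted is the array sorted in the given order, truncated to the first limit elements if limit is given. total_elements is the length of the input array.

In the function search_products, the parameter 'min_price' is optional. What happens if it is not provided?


The search_products spec declares:
  - min_price (number, optional): Minimum price, inclusive [default: 0]
It defaults to 0


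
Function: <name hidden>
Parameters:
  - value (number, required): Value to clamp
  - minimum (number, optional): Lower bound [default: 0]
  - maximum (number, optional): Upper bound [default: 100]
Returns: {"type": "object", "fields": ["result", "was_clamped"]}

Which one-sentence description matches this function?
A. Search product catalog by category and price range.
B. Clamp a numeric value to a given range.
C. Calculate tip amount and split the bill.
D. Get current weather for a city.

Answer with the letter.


Parameters value, minimum, maximum and return ["result", "was_clamped"] fit: Clamp a numeric value to a given range.
B


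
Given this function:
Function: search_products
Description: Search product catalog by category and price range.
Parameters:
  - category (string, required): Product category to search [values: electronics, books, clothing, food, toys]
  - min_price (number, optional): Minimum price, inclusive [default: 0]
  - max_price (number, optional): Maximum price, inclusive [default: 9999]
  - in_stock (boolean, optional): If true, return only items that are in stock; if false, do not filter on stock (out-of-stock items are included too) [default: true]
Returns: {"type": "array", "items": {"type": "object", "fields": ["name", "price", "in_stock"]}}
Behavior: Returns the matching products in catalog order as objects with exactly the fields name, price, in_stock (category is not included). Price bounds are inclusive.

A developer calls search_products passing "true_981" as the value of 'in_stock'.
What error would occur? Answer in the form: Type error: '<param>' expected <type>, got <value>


Spec: 'in_stock' is declared as boolean; "true_981" is a string.
Type error: 'in_stock' expected boolean, got "true_981"


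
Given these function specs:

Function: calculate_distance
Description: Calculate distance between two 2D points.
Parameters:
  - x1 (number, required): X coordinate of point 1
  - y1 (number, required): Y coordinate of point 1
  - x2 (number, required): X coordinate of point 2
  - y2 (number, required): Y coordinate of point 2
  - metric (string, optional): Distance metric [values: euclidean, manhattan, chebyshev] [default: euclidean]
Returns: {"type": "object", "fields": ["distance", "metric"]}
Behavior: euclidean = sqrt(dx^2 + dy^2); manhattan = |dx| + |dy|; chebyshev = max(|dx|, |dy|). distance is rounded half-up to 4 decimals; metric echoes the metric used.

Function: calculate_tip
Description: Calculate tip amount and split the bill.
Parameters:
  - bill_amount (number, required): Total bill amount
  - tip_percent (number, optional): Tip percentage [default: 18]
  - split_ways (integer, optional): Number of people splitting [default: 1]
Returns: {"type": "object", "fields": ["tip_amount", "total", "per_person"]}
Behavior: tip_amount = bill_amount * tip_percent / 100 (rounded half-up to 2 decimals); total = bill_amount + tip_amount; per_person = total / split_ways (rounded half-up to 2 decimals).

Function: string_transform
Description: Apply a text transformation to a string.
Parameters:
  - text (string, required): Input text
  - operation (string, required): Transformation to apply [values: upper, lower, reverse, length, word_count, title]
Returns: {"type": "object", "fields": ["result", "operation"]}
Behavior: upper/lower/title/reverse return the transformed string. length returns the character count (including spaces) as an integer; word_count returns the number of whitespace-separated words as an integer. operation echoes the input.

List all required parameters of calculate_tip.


Parameters of calculate_tip and their required/optional flag:
  bill_amount: required
  tip_percent: optional
  split_ways: optional
bill_amount


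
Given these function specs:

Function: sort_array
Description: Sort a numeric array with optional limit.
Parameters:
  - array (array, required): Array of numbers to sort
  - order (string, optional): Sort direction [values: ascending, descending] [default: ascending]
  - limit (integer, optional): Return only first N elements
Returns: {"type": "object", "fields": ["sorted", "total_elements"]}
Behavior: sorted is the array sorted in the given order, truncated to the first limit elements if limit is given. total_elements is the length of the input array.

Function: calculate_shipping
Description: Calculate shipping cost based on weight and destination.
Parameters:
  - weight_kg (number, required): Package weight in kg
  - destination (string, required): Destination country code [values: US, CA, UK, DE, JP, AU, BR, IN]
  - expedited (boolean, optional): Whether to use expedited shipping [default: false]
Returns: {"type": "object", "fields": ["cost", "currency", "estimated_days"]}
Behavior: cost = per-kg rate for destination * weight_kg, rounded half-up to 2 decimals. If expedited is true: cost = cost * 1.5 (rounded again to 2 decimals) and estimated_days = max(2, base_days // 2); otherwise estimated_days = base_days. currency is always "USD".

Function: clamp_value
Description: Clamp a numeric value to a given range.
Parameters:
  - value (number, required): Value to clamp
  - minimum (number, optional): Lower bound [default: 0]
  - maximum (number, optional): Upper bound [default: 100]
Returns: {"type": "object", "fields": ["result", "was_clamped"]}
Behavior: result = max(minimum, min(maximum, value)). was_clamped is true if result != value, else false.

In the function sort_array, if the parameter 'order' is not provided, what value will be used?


The sort_array spec declares:
  - order (string, optional): Sort direction [values: ascending, descending] [default: ascending]
Default:
ascending


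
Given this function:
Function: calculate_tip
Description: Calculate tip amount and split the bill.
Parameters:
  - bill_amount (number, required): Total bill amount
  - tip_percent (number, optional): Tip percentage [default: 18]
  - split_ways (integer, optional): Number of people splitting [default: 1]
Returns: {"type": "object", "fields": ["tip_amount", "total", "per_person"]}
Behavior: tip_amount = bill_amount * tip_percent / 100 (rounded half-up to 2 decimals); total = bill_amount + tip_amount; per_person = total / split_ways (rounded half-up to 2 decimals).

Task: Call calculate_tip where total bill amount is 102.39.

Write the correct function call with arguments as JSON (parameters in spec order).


Mapping each described value to its parameter name:
  'Total bill amount' -> bill_amount = 102.39
calculate_tip({"bill_amount": 102.39})


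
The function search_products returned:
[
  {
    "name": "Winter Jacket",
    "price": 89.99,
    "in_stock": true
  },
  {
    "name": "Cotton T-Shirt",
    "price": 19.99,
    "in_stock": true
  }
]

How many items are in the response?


Items: Winter Jacket, Cotton T-Shirt
2


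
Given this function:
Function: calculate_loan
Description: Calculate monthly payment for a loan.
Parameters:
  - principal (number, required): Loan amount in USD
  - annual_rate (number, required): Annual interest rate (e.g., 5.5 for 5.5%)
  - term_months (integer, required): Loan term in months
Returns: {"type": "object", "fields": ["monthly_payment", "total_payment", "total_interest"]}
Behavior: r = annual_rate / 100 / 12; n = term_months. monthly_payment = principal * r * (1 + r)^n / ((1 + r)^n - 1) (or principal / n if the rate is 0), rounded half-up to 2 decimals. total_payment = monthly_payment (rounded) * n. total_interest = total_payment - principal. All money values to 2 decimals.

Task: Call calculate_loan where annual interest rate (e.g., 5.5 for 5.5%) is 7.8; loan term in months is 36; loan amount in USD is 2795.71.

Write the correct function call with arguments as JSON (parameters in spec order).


Mapping each described value to its parameter name:
  'Annual interest rate (e.g., 5.5 for 5.5%)' -> annual_rate = 7.8
  'Loan term in months' -> term_months = 36
  'Loan amount in USD' -> principal = 2795.71
calculate_loan({"principal": 2795.71, "annual_rate": 7.8, "term_months": 36})


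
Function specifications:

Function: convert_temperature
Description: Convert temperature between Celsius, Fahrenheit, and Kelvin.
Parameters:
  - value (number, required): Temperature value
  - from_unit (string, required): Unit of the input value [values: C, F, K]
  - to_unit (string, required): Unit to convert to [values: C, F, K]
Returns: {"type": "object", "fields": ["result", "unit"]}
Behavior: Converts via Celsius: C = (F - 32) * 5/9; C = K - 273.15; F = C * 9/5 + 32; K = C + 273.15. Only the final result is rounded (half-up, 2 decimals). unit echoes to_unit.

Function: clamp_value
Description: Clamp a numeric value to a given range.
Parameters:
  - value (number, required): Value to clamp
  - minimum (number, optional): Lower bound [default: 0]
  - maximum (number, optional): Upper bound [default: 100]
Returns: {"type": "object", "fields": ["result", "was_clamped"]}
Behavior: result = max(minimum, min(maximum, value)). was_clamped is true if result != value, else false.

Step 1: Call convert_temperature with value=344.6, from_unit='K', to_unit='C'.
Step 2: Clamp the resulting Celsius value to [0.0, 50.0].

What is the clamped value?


Step 1: convert_temperature(value=344.6, from_unit=K, to_unit=C)
  To C: 344.6 - 273.15 = 71.45
  Target is C: 71.45
  Round to 2 decimals: 71.45
  -> result = 71.45 C
Step 2: clamp_value(value=71.45, minimum=0.0, maximum=50.0)
  result = max(0.0, min(50.0, 71.45)) = max(0.0, 50.0) = 50.0
  was_clamped = (50.0 != 71.45) = true
  -> result = 50.0
50.0


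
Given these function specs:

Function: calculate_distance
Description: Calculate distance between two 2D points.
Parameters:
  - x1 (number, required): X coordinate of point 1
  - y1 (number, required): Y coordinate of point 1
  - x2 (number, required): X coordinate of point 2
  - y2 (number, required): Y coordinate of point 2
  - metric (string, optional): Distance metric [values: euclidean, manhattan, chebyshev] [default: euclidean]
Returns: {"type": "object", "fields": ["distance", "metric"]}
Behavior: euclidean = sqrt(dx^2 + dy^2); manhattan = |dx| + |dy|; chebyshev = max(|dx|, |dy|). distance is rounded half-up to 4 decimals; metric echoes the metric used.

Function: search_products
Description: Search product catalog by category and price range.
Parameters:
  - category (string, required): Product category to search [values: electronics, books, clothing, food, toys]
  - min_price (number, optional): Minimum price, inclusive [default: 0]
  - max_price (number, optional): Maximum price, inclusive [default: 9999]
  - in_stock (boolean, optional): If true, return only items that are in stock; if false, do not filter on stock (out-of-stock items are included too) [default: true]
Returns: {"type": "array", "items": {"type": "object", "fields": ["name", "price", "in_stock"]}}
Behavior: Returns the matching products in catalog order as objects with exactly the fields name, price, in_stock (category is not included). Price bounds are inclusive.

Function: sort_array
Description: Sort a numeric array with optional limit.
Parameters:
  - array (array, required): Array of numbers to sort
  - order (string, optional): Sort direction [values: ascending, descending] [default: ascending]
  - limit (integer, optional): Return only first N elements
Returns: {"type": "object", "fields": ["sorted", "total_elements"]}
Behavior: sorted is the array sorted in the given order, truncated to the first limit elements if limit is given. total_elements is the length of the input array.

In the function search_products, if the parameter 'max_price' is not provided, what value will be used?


The search_products spec declares:
  - max_price (number, optional): Maximum price, inclusive [default: 9999]
Default:
9999


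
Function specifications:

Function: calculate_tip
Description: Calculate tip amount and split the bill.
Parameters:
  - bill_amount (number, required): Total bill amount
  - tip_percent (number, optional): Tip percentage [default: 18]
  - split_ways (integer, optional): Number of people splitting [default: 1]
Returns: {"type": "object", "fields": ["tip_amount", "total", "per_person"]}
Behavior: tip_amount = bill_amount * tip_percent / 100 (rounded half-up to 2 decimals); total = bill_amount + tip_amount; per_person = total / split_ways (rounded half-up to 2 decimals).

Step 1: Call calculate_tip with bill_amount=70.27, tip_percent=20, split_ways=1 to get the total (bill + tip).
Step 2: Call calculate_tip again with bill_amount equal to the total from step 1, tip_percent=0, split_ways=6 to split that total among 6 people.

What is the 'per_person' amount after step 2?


Step 1: calculate_tip(bill_amount=70.27, tip_percent=20, split_ways=1)
  tip_amount = 70.27 * 20/100 = 14.054 -> 14.05
  total = 70.27 + 14.05 = 84.32
  per_person = 84.32 / 1 = 84.32 -> 84.32
  -> total = 84.32
Step 2: calculate_tip(bill_amount=84.32, tip_percent=0, split_ways=6)
  tip_amount = 84.32 * 0/100 = 0 -> 0.00
  total = 84.32 + 0.00 = 84.32
  per_person = 84.32 / 6 = 14.053333 -> 14.05
  -> per_person = 14.05
$14.05


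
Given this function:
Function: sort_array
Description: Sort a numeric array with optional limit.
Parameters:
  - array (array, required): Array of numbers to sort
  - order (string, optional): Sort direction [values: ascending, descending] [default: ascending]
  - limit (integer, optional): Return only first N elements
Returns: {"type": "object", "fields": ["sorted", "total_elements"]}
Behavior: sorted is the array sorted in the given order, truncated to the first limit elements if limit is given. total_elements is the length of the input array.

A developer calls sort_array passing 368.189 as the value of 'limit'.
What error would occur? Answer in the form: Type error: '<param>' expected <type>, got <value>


Spec: 'limit' is declared as integer; 368.189 is a non-integer number.
Type error: 'limit' expected integer, got 368.189


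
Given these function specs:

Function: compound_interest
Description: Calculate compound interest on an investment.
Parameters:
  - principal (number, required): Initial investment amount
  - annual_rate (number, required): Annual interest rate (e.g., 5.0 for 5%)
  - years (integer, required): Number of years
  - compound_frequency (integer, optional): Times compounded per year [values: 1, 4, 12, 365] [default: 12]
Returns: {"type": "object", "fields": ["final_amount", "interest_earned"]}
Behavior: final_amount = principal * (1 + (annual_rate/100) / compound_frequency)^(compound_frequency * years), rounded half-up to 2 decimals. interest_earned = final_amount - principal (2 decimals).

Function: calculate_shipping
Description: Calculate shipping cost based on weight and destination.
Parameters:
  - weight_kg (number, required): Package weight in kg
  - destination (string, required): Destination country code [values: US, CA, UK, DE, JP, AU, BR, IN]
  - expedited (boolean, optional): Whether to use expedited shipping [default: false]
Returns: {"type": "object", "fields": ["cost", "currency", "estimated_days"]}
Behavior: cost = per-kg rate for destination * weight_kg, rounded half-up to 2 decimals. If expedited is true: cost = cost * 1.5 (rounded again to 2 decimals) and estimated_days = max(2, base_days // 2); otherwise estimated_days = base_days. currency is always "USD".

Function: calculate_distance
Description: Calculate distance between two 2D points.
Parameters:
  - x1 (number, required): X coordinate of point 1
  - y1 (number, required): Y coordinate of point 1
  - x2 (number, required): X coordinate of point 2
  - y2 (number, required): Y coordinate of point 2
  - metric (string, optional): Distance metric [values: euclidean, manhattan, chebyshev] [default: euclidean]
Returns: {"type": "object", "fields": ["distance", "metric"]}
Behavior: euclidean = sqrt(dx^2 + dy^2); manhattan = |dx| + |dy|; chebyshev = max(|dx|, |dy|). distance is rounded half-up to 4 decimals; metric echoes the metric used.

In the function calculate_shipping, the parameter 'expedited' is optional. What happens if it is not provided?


The calculate_shipping spec declares:
  - expedited (boolean, optional): Whether to use expedited shipping [default: false]
It defaults to false


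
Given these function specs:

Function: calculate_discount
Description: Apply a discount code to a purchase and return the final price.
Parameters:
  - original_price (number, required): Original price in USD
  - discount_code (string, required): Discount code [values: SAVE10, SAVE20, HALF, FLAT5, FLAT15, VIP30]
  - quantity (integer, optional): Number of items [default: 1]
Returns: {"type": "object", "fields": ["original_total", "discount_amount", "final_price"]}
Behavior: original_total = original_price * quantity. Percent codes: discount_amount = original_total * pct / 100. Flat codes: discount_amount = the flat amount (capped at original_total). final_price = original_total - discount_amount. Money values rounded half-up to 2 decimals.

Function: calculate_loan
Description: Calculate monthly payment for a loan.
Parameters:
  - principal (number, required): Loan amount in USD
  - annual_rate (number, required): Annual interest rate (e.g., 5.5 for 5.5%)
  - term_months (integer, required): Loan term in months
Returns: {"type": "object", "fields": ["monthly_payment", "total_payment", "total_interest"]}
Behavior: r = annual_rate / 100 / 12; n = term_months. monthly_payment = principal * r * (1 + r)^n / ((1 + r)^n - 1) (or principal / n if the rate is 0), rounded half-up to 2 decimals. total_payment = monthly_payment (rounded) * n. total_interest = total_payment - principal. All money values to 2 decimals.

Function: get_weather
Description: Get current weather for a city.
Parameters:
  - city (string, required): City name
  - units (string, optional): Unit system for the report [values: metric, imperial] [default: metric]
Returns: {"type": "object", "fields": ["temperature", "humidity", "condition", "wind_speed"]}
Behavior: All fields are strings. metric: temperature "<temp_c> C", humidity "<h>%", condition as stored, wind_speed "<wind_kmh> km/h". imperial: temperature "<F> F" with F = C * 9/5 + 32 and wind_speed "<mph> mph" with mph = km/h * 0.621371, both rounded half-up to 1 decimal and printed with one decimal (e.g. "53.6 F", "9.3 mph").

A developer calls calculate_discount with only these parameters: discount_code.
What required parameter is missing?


Required parameters: original_price, discount_code
Provided: discount_code
Missing: original_price
original_price


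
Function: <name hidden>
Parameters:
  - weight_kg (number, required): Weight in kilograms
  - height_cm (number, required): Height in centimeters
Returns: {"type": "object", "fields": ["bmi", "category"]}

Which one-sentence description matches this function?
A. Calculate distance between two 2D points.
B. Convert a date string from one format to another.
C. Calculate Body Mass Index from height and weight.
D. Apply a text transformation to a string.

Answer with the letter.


Parameters weight_kg, height_cm and return ["bmi", "category"] fit: Calculate Body Mass Index from height and weight.
C


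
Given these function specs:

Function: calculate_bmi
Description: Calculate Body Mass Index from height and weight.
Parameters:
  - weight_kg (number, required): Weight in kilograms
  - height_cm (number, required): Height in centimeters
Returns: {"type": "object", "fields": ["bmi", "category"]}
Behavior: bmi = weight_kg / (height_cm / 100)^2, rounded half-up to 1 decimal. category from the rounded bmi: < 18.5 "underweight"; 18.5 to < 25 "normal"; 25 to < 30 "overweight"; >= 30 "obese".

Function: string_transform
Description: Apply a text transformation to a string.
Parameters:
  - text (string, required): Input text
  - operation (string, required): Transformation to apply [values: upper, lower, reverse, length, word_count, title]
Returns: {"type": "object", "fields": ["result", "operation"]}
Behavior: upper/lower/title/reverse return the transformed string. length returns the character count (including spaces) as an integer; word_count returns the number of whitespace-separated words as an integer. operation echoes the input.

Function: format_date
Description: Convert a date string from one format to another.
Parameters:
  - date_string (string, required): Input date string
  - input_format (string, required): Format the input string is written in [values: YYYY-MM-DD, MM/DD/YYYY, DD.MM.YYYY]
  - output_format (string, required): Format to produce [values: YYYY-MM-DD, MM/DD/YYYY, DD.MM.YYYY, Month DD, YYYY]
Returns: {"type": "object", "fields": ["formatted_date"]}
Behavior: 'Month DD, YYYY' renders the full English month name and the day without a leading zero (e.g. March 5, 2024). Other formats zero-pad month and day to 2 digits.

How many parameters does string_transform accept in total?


Parameters of string_transform: text (required), operation (required)
Total:
2


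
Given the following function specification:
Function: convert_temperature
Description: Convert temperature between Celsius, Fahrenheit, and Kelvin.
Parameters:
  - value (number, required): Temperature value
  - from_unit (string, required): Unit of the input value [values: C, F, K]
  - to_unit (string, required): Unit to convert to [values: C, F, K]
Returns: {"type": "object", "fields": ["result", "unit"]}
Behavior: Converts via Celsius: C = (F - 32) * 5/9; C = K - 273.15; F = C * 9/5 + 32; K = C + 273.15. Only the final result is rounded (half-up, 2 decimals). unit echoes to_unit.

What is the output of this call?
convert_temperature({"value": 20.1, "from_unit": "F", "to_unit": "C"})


To C: (20.1 - 32) * 5/9 = -6.611111
Target is C: -6.611111
Round to 2 decimals: -6.61
Output:
{"result": -6.61, "unit": "C"}


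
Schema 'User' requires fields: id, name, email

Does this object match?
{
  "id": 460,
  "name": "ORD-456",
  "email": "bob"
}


Checking required fields... All present.
Valid - all required fields present


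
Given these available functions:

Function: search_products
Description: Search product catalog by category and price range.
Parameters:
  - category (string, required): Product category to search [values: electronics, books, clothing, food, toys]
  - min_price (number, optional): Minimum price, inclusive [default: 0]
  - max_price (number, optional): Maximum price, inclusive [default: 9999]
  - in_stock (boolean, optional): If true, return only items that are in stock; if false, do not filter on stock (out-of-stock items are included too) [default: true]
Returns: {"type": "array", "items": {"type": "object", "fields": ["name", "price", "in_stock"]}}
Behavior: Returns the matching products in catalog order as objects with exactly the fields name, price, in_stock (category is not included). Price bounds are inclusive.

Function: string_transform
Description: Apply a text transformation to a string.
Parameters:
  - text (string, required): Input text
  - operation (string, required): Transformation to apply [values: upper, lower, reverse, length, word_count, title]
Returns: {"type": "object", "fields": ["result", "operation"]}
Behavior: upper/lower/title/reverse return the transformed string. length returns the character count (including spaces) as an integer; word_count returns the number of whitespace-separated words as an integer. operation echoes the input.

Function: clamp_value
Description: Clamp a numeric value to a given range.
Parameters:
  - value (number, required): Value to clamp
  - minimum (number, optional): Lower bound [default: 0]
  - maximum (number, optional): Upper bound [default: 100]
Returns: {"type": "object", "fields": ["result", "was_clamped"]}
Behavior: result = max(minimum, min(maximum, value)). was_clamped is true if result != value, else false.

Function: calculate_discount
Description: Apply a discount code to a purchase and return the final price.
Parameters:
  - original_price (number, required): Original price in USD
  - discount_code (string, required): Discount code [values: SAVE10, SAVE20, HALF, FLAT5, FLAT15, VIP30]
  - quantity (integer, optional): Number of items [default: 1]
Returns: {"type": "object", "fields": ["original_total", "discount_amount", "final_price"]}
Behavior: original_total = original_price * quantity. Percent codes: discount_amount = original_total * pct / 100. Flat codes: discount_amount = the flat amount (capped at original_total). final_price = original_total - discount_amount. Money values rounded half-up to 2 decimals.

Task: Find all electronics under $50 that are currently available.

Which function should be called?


The task needs a function whose description is: Search product catalog by category and price range.
search_products


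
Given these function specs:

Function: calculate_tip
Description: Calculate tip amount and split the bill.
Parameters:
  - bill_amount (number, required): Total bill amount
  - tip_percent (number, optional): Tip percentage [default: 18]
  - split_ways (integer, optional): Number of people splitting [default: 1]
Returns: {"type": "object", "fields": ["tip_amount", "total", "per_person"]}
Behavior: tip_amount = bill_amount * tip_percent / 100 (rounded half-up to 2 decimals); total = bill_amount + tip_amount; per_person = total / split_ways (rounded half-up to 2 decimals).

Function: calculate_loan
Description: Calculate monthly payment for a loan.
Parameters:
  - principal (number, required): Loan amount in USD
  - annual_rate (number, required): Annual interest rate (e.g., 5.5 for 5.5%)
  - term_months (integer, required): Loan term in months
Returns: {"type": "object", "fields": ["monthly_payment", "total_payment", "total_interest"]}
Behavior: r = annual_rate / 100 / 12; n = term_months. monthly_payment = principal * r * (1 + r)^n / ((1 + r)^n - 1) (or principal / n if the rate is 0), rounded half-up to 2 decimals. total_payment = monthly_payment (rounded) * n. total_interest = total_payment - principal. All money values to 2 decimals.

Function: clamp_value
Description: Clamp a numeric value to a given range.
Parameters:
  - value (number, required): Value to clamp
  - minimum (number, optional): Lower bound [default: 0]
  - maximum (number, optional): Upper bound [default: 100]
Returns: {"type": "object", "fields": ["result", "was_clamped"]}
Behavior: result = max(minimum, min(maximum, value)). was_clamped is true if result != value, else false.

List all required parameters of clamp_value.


Parameters of clamp_value and their required/optional flag:
  value: required
  minimum: optional
  maximum: optional
value


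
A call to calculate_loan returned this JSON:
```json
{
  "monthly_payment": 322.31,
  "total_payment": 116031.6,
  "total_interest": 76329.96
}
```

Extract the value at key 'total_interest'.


76329.96


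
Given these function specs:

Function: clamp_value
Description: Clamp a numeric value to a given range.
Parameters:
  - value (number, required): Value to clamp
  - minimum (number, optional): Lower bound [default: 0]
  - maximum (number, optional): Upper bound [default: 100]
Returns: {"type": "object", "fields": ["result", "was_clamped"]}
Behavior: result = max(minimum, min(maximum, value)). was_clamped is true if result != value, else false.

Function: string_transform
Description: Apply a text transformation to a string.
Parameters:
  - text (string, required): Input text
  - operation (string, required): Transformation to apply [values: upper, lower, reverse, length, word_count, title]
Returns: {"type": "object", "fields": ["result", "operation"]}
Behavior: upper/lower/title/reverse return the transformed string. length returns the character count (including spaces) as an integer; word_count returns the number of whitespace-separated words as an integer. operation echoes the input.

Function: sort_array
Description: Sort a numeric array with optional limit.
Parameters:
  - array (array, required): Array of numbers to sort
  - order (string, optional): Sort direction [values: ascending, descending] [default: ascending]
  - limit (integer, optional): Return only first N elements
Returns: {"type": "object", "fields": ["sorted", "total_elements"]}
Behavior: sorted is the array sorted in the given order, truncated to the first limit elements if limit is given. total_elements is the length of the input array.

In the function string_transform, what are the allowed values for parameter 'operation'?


The string_transform spec declares:
  - operation (string, required): Transformation to apply [values: upper, lower, reverse, length, word_count, title]
Allowed values:
upper, lower, reverse, length, word_count, title


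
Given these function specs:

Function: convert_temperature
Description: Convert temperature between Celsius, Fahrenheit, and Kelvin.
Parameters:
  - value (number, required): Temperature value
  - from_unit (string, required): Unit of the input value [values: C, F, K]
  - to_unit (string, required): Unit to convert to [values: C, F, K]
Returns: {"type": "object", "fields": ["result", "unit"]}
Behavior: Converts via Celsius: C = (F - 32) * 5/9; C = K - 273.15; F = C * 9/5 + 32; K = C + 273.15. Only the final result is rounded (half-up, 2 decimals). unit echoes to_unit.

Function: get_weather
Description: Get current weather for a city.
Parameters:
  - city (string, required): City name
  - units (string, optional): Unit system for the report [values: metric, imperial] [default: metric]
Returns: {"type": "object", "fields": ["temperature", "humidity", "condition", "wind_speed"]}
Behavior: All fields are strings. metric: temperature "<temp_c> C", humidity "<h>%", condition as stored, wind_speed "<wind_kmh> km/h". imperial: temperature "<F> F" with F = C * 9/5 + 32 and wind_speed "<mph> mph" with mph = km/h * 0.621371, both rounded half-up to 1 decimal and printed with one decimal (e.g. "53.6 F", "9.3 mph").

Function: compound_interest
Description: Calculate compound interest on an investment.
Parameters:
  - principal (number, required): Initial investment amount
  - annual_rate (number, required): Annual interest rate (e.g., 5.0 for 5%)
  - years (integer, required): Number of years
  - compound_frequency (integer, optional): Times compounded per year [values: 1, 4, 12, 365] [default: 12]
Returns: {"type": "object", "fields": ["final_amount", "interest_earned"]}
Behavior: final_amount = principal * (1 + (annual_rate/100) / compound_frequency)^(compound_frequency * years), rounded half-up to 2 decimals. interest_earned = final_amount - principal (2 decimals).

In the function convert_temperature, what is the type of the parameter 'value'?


The convert_temperature spec declares:
  - value (number, required): Temperature value
Type:
number


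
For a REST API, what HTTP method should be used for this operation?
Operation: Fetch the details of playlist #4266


GET = read, POST = create, PUT = update/replace, DELETE = remove
This operation is a read.
GET


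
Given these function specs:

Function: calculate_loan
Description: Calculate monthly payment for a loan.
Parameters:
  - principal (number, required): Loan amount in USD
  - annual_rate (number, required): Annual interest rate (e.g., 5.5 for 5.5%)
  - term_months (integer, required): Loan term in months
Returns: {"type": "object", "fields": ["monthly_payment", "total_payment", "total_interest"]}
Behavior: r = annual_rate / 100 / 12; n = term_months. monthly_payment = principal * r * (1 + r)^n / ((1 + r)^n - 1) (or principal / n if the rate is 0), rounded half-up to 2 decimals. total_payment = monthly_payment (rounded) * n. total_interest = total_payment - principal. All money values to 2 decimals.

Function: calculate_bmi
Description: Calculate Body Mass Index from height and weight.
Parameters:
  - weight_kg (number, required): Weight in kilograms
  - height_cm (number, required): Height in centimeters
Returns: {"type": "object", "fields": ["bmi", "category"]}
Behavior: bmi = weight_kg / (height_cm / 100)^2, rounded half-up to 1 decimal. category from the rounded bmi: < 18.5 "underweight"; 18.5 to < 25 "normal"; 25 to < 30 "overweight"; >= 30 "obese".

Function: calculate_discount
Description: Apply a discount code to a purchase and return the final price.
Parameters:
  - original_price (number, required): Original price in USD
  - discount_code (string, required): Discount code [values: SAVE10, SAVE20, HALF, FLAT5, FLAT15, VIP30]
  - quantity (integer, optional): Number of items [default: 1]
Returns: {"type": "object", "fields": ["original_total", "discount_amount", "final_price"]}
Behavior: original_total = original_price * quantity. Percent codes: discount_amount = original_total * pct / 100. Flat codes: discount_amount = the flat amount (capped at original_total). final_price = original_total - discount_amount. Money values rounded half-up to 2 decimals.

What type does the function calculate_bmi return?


The calculate_bmi spec declares Returns: {"type": "object", "fields": ["bmi", "category"]}
Type:
object


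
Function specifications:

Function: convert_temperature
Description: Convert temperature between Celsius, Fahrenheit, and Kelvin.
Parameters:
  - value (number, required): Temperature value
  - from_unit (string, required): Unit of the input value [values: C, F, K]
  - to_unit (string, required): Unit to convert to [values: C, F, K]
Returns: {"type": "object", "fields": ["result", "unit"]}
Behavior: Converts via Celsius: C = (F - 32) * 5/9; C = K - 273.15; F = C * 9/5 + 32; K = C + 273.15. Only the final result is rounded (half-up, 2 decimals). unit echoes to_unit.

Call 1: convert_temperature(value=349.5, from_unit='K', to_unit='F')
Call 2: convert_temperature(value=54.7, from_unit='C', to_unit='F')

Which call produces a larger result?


Call 1:
  To C: 349.5 - 273.15 = 76.35
  To F: 76.35 * 9/5 + 32 = 169.43
  Round to 2 decimals: 169.43
  -> 169.43 F
Call 2:
  Input already in C: 54.7
  To F: 54.7 * 9/5 + 32 = 130.46
  Round to 2 decimals: 130.46
  -> 130.46 F
Call 1 (169.43 F)


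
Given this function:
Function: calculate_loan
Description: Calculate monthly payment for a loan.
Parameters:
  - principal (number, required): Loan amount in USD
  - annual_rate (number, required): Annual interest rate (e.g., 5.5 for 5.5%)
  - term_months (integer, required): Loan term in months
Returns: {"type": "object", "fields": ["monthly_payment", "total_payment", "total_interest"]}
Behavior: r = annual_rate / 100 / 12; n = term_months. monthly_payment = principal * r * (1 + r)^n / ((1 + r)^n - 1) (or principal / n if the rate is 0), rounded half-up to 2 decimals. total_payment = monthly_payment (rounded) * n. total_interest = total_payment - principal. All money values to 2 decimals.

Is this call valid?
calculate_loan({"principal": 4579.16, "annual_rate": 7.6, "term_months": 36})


Checking all required parameters present and types match... All valid.
Valid


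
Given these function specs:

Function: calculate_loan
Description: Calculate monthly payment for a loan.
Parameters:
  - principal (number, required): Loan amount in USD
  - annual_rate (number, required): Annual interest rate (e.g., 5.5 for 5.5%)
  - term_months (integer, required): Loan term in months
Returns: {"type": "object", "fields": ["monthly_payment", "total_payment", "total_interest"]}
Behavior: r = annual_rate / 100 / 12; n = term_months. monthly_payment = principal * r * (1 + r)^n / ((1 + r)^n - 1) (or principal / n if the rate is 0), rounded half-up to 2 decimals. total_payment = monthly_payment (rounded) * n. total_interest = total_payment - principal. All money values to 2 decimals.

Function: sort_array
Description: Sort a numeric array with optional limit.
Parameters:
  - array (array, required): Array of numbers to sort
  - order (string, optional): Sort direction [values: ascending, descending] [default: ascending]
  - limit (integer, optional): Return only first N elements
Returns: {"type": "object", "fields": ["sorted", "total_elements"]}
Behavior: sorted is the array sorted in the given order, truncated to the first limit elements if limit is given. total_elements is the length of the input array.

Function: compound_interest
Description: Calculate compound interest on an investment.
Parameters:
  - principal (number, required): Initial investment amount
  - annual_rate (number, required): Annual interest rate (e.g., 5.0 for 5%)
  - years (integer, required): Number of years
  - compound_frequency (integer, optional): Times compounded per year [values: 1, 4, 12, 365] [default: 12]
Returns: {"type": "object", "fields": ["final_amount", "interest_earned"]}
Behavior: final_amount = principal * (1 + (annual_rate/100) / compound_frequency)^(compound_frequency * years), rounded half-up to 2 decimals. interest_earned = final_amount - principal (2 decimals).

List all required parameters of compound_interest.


Parameters of compound_interest and their required/optional flag:
  principal: required
  annual_rate: required
  years: required
  compound_frequency: optional
annual_rate, principal, years


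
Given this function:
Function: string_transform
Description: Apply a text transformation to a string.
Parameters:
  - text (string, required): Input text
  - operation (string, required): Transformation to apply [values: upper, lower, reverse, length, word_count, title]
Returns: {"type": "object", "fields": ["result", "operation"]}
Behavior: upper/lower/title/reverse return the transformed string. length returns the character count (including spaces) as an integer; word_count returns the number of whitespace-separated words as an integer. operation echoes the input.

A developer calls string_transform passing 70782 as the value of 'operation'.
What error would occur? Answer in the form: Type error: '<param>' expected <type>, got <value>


Spec: 'operation' is declared as string; 70782 is an integer.
Type error: 'operation' expected string, got 70782


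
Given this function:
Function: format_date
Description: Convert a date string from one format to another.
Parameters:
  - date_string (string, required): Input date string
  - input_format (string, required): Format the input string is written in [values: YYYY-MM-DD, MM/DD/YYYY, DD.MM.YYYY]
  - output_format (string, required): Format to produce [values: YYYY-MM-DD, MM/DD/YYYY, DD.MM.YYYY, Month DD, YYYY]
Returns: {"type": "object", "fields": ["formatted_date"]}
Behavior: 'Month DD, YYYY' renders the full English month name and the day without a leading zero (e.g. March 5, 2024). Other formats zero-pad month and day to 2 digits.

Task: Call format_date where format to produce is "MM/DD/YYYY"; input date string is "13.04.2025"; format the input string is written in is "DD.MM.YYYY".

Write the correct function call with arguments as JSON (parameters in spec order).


Mapping each described value to its parameter name:
  'Format to produce' -> output_format = "MM/DD/YYYY"
  'Input date string' -> date_string = "13.04.2025"
  'Format the input string is written in' -> input_format = "DD.MM.YYYY"
format_date({"date_string": "13.04.2025", "input_format": "DD.MM.YYYY", "output_format": "MM/DD/YYYY"})
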